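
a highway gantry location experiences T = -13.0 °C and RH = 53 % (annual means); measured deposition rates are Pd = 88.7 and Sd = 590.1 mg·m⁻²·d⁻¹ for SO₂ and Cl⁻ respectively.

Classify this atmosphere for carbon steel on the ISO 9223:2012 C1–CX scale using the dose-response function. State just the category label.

carbon steel: f(T) = +0.150·(T−10) [T≤10 °C] = -3.4500
  SO₂ term: 1.77·88.7^0.52·exp(0.02·53-3.4500) = 1.671
  Cl⁻ term: 0.102·590.1^0.62·exp(0.033·53+0.04·-13.0) = 18.21
  r_corr = 1.671 + 18.21 = 19.88 μm/a
Category bounds: 1.3…25 μm/a bracket r_corr ⇒ C2

C2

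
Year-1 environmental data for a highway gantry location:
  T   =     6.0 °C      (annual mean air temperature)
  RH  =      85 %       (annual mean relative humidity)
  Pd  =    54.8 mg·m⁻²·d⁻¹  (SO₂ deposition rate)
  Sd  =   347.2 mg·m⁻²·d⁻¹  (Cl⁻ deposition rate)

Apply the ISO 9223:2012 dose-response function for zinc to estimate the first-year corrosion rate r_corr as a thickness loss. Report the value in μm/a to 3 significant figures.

r_corr = 4.83 μm/a

zinc: f(T) = +0.038·(T−10) [T≤10 °C] = -0.1520
  SO₂ term: 0.0129·54.8^0.44·exp(0.046·85-0.1520) = 3.219
  Sd branch = 0.0175·Sd^0.57·e^(0.008·RH+0.085·T) = 1.614 μm/a
  sum: 3.219 + 1.614 → r_corr = 4.833 μm/a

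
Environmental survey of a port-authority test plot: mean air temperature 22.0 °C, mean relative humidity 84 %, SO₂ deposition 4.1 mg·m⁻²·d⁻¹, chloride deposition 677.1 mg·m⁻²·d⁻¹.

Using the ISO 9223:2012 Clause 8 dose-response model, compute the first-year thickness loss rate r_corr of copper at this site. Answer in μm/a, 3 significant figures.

copper: temperature factor f = -0.080·(12.0) = -0.9600
  SO₂ term: 0.0053·4.1^0.26·exp(0.059·84-0.9600) = 0.4159
  Sd branch = 0.01025·Sd^0.27·e^(0.036·RH+0.049·T) = 3.601 μm/a
  sum: 0.4159 + 3.601 → r_corr = 4.017 μm/a

r_corr = 4.02 μm/a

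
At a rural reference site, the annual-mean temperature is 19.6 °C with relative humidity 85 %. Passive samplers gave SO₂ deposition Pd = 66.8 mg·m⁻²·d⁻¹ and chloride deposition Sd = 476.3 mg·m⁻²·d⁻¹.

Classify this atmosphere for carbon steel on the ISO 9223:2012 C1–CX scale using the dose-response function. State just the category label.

carbon steel: T>10 °C ⇒ hinge -0.054·(19.6−10) = -0.5184
  SO₂ term: 1.77·66.8^0.52·exp(0.02·85-0.5184) = 51.29
  Cl⁻ term: 0.102·476.3^0.62·exp(0.033·85+0.04·19.6) = 168.9
  r_corr = 51.29 + 168.9 = 220.2 μm/a
ISO 9223 Table 2 (carbon steel): 200 < 220 ≤ 700 μm/a ⇒ CX

CX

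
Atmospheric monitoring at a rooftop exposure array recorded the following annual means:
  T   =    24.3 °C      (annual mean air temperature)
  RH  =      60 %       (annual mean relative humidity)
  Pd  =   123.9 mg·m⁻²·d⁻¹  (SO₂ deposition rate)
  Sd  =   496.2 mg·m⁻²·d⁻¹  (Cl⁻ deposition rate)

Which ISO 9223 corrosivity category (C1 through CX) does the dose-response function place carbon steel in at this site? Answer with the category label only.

C5

carbon steel: T>10 °C ⇒ hinge -0.054·(24.3−10) = -0.7722
  SO₂ term: 1.77·123.9^0.52·exp(0.02·60-0.7722) = 33.28
  Cl⁻ term: 0.102·496.2^0.62·exp(0.033·60+0.04·24.3) = 91.61
  r_corr = 33.28 + 91.61 = 124.9 μm/a
125 μm/a falls in (80, 200] for carbon steel → category C5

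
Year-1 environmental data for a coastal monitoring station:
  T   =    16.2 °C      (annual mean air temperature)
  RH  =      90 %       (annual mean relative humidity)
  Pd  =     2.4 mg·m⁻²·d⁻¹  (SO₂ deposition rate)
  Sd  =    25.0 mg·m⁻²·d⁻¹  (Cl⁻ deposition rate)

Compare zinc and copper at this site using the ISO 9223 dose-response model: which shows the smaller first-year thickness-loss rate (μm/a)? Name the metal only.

zinc

zinc: f(T) = -0.071·(T−10) [T>10 °C] = -0.4402
  SO₂ term: 0.0129·2.4^0.44·exp(0.046·90-0.4402) = 0.7668
  Cl⁻ term: 0.0175·25.0^0.57·exp(0.008·90+0.085·16.2) = 0.8924
  sum: 0.7668 + 0.8924 → r_corr = 1.659 μm/a
copper: f(T) = -0.080·(T−10) [T>10 °C] = -0.4960
  SO₂ term: 0.0053·2.4^0.26·exp(0.059·90-0.4960) = 0.82
  Sd branch = 0.01025·Sd^0.27·e^(0.036·RH+0.049·T) = 1.38 μm/a
  sum: 0.82 + 1.38 → r_corr = 2.2 μm/a
Ordering by μm/a: copper (2.2) > zinc (1.66)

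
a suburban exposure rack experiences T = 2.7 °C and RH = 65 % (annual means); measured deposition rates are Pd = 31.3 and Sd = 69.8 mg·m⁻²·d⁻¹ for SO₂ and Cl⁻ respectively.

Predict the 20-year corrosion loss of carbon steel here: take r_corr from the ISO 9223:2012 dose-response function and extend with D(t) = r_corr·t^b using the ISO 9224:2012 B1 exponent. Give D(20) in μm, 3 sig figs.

D(20) = 127 μm

carbon steel: T≤10 °C ⇒ hinge +0.150·(2.7−10) = -1.0950
  sulphur-dioxide contribution → 13.02 μm/a
  chloride contribution → 13.5 μm/a
  total first-year rate 26.52 μm/a
Long-term exponent b (ISO 9224 Table 2, B1) = 0.523
  D(20) = 26.52 × 20^0.523 = 26.52 × 4.791 = 127.1 μm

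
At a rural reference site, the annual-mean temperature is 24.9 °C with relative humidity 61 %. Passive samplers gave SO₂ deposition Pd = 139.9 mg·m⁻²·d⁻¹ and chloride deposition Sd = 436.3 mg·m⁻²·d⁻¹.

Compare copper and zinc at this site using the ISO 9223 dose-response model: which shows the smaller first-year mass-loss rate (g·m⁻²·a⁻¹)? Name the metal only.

copper

copper: f(T) = -0.080·(T−10) [T>10 °C] = -1.1920
  SO₂ term: 0.0053·139.9^0.26·exp(0.059·61-1.1920) = 0.2126
  Sd branch = 0.01025·Sd^0.27·e^(0.036·RH+0.049·T) = 1.611 μm/a
  sum: 0.2126 + 1.611 → r_corr = 1.823 μm/a
  mass loss = 1.823 μm/a × 8.96 g/cm³ = 16.34 g·m⁻²·a⁻¹
zinc: f(T) = -0.071·(T−10) [T>10 °C] = -1.0579
  SO₂ term: 0.0129·139.9^0.44·exp(0.046·61-1.0579) = 0.6515
  Sd branch = 0.0175·Sd^0.57·e^(0.008·RH+0.085·T) = 7.565 μm/a
  sum: 0.6515 + 7.565 → r_corr = 8.217 μm/a
  mass loss = 8.217 μm/a × 7.14 g/cm³ = 58.67 g·m⁻²·a⁻¹
Ordering by g·m⁻²·a⁻¹: zinc (58.7) > copper (16.3)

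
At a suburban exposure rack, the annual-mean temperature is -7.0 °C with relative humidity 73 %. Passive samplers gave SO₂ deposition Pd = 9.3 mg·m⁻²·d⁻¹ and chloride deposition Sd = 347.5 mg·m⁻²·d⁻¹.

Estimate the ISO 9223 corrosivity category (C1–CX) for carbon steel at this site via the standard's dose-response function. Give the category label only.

carbon steel: T≤10 °C ⇒ hinge +0.150·(-7.0−10) = -2.5500
  sulphur-dioxide contribution → 1.898 μm/a
  chloride contribution → 32.26 μm/a
  total first-year rate 34.15 μm/a
34.2 μm/a falls in (25, 50] for carbon steel → category C3

C3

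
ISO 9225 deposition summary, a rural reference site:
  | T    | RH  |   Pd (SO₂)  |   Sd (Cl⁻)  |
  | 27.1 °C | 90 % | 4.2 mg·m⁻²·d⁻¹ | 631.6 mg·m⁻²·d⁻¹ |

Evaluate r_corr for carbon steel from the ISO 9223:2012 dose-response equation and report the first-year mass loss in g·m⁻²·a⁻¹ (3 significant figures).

carbon steel: f(T) = -0.054·(T−10) [T>10 °C] = -0.9234
  Pd branch = 1.77·Pd^0.52·e^(0.02·RH+f) = 8.969 μm/a
  Cl⁻ term: 0.102·631.6^0.62·exp(0.033·90+0.04·27.1) = 320.3
  r_corr = 8.969 + 320.3 = 329.2 μm/a
Convert to mass loss: 329.2 μm/a × 7.85 g/cm³ = 2584 g·m⁻²·a⁻¹

r_corr = 2.58e+03 g·m⁻²·a⁻¹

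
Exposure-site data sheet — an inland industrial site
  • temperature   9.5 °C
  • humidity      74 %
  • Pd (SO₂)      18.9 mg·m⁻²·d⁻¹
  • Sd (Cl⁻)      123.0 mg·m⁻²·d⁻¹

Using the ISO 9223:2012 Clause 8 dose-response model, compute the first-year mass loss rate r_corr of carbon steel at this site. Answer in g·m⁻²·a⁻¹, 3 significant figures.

carbon steel: T≤10 °C ⇒ hinge +0.150·(9.5−10) = -0.0750
  Pd branch = 1.77·Pd^0.52·e^(0.02·RH+f) = 33.26 μm/a
  Cl⁻ term: 0.102·123.0^0.62·exp(0.033·74+0.04·9.5) = 33.88
  sum: 33.26 + 33.88 → r_corr = 67.14 μm/a
Convert to mass loss: 67.14 μm/a × 7.85 g/cm³ = 527 g·m⁻²·a⁻¹

r_corr = 527 g·m⁻²·a⁻¹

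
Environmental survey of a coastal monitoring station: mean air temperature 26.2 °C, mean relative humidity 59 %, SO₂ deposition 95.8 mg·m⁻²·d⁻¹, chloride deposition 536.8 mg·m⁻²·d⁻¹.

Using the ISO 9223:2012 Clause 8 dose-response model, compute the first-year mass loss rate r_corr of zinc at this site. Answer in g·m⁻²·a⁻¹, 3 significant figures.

zinc: T>10 °C ⇒ hinge -0.071·(26.2−10) = -1.1502
  SO₂ term: 0.0129·95.8^0.44·exp(0.046·59-1.1502) = 0.4587
  Cl⁻ term: 0.0175·536.8^0.57·exp(0.008·59+0.085·26.2) = 9.358
  sum: 0.4587 + 9.358 → r_corr = 9.817 μm/a
Convert to mass loss: 9.817 μm/a × 7.14 g/cm³ = 70.09 g·m⁻²·a⁻¹

r_corr = 70.1 g·m⁻²·a⁻¹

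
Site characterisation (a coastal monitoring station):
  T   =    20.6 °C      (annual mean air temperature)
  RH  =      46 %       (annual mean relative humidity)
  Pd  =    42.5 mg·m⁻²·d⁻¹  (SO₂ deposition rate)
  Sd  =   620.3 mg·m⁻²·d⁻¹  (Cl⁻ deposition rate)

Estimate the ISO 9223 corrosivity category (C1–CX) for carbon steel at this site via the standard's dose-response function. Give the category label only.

C4

carbon steel: T>10 °C ⇒ hinge -0.054·(20.6−10) = -0.5724
  Pd branch = 1.77·Pd^0.52·e^(0.02·RH+f) = 17.61 μm/a
  Cl⁻ term: 0.102·620.3^0.62·exp(0.033·46+0.04·20.6) = 57.17
  r_corr = 17.61 + 57.17 = 74.77 μm/a
ISO 9223 Table 2 (carbon steel): 50 < 74.8 ≤ 80 μm/a ⇒ C4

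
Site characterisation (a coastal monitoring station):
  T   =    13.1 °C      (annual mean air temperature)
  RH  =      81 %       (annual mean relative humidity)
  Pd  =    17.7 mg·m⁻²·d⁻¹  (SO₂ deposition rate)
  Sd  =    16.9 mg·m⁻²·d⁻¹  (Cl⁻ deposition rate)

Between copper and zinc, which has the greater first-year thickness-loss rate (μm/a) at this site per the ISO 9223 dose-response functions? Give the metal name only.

zinc

copper: f(T) = -0.080·(T−10) [T>10 °C] = -0.2480
  SO₂ term: 0.0053·17.7^0.26·exp(0.059·81-0.2480) = 1.039
  Sd branch = 0.01025·Sd^0.27·e^(0.036·RH+0.049·T) = 0.7717 μm/a
  r_corr = 1.039 + 0.7717 = 1.81 μm/a
zinc: temperature factor f = -0.071·(3.1) = -0.2201
  Pd branch = 0.0129·Pd^0.44·e^(0.046·RH+f) = 1.522 μm/a
  Cl⁻ term: 0.0175·16.9^0.57·exp(0.008·81+0.085·13.1) = 0.5104
  r_corr = 1.522 + 0.5104 = 2.032 μm/a
Ordering by μm/a: zinc (2.03) > copper (1.81)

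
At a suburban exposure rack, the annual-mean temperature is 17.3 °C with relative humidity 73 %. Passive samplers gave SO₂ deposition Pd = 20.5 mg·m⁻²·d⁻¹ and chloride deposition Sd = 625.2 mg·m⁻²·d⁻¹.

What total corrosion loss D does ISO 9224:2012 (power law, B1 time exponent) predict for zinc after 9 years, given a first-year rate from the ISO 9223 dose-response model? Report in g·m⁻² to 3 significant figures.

zinc: T>10 °C ⇒ hinge -0.071·(17.3−10) = -0.5183
  Pd branch = 0.0129·Pd^0.44·e^(0.046·RH+f) = 0.8337 μm/a
  Cl⁻ term: 0.0175·625.2^0.57·exp(0.008·73+0.085·17.3) = 5.358
  sum: 0.8337 + 5.358 → r_corr = 6.192 μm/a
Power-law: D(9) = r_corr · 9^0.813
  D(9) = 6.192 × 9^0.813 = 6.192 × 5.968 = 36.95 μm
  Mass loss = 36.95 μm × 7.14 g/cm³ = 263.8 g·m⁻²

D(9) = 264 g·m⁻²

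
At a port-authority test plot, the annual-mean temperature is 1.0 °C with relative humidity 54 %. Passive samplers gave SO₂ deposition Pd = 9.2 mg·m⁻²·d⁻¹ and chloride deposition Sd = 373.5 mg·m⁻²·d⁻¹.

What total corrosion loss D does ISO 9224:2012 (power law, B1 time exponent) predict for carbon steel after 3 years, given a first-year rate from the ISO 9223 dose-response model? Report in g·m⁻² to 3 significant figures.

carbon steel: f(T) = +0.150·(T−10) [T≤10 °C] = -1.3500
  SO₂ term: 1.77·9.2^0.52·exp(0.02·54-1.3500) = 4.284
  Cl⁻ term: 0.102·373.5^0.62·exp(0.033·54+0.04·1.0) = 24.81
  sum: 4.284 + 24.81 → r_corr = 29.1 μm/a
Power-law: D(3) = r_corr · 3^0.523
  D(3) = 29.1 × 3^0.523 = 29.1 × 1.776 = 51.69 μm
  Mass loss = 51.69 μm × 7.85 g/cm³ = 405.8 g·m⁻²

D(3) = 406 g·m⁻²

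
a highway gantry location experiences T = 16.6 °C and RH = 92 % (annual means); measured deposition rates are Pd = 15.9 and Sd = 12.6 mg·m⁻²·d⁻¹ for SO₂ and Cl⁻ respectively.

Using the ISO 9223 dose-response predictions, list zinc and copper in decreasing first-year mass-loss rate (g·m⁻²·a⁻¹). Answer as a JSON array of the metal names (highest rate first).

zinc: temperature factor f = -0.071·(6.6) = -0.4686
  sulphur-dioxide contribution → 1.878 μm/a
  chloride contribution → 0.6349 μm/a
  total first-year rate 2.513 μm/a
  mass loss = 2.513 μm/a × 7.14 g/cm³ = 17.94 g·m⁻²·a⁻¹
copper: T>10 °C ⇒ hinge -0.080·(16.6−10) = -0.5280
  sulphur-dioxide contribution → 1.461 μm/a
  chloride contribution → 1.257 μm/a
  ⇒ r_corr(copper) = 2.718 μm/a
  mass loss = 2.718 μm/a × 8.96 g/cm³ = 24.36 g·m⁻²·a⁻¹
Ordering by g·m⁻²·a⁻¹: copper (24.4) > zinc (17.9)

["copper", "zinc"]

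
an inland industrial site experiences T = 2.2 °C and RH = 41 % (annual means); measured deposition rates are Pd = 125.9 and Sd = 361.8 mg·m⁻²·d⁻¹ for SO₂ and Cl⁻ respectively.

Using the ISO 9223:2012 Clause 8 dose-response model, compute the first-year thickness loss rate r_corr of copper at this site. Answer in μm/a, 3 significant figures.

copper: f(T) = +0.126·(T−10) [T≤10 °C] = -0.9828
  SO₂ term: 0.0053·125.9^0.26·exp(0.059·41-0.9828) = 0.07835
  Sd branch = 0.01025·Sd^0.27·e^(0.036·RH+0.049·T) = 0.2451 μm/a
  sum: 0.07835 + 0.2451 → r_corr = 0.3234 μm/a

r_corr = 0.323 μm/a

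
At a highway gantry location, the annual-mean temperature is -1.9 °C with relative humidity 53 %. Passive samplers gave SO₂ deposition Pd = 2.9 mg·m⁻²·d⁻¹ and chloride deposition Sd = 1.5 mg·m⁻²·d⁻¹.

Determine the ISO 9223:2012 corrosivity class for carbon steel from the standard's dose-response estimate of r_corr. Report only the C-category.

C2

carbon steel: f(T) = +0.150·(T−10) [T≤10 °C] = -1.7850
  SO₂ term: 1.77·2.9^0.52·exp(0.02·53-1.7850) = 1.491
  Cl⁻ term: 0.102·1.5^0.62·exp(0.033·53+0.04·-1.9) = 0.6988
  r_corr = 1.491 + 0.6988 = 2.19 μm/a
2.19 μm/a falls in (1.3, 25] for carbon steel → category C2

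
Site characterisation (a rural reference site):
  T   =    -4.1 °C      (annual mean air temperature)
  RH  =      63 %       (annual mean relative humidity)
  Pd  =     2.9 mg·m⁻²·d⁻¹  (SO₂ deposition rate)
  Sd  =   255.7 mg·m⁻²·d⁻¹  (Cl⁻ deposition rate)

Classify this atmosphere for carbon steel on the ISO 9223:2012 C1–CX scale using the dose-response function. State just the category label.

carbon steel: T≤10 °C ⇒ hinge +0.150·(-4.1−10) = -2.1150
  SO₂ term: 1.77·2.9^0.52·exp(0.02·63-2.1150) = 1.309
  Cl⁻ term: 0.102·255.7^0.62·exp(0.033·63+0.04·-4.1) = 21.53
  sum: 1.309 + 21.53 → r_corr = 22.84 μm/a
22.8 μm/a falls in (1.3, 25] for carbon steel → category C2

C2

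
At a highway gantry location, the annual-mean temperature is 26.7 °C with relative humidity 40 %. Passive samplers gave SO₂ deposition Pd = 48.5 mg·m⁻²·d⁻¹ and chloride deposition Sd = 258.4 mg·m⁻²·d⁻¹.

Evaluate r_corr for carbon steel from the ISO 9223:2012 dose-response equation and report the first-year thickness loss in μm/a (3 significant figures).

carbon steel: temperature factor f = -0.054·(16.7) = -0.9018
  sulphur-dioxide contribution → 12.03 μm/a
  chloride contribution → 34.78 μm/a
  ⇒ r_corr(carbon steel) = 46.81 μm/a

r_corr = 46.8 μm/a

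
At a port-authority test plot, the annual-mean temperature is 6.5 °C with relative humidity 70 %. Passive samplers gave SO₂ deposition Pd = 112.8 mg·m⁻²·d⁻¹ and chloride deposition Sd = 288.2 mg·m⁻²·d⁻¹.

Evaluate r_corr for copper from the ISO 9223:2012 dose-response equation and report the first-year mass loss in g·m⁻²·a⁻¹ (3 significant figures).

copper: f(T) = +0.126·(T−10) [T≤10 °C] = -0.4410
  SO₂ term: 0.0053·112.8^0.26·exp(0.059·70-0.4410) = 0.7244
  Sd branch = 0.01025·Sd^0.27·e^(0.036·RH+0.049·T) = 0.8083 μm/a
  sum: 0.7244 + 0.8083 → r_corr = 1.533 μm/a
Convert to mass loss: 1.533 μm/a × 8.96 g/cm³ = 13.73 g·m⁻²·a⁻¹

r_corr = 13.7 g·m⁻²·a⁻¹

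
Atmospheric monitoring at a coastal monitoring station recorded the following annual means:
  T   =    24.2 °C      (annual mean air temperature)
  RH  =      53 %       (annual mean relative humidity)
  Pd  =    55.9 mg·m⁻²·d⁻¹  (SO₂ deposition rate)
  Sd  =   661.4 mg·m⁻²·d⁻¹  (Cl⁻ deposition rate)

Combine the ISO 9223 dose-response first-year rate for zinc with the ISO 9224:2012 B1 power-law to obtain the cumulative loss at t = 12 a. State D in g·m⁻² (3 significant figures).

D(12) = 473 g·m⁻²

zinc: T>10 °C ⇒ hinge -0.071·(24.2−10) = -1.0082
  SO₂ term: 0.0129·55.9^0.44·exp(0.046·53-1.0082) = 0.3165
  Sd branch = 0.0175·Sd^0.57·e^(0.008·RH+0.085·T) = 8.476 μm/a
  r_corr = 0.3165 + 8.476 = 8.792 μm/a
Long-term exponent b (ISO 9224 Table 2, B1) = 0.813
  D(12) = 8.792 × 12^0.813 = 8.792 × 7.54 = 66.3 μm
  Mass loss = 66.3 μm × 7.14 g/cm³ = 473.4 g·m⁻²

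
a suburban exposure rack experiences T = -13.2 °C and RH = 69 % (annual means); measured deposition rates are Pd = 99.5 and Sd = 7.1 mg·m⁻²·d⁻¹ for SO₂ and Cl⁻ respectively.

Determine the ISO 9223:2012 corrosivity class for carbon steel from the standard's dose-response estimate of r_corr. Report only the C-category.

C2

carbon steel: f(T) = +0.150·(T−10) [T≤10 °C] = -3.4800
  sulphur-dioxide contribution → 2.37 μm/a
  chloride contribution → 1.977 μm/a
  total first-year rate 4.347 μm/a
Category bounds: 1.3…25 μm/a bracket r_corr ⇒ C2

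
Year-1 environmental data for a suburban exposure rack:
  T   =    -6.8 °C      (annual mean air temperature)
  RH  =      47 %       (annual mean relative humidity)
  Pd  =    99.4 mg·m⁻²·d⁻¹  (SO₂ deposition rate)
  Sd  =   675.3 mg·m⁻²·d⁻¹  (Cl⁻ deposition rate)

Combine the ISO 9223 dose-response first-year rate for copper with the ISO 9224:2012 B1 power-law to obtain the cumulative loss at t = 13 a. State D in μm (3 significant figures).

D(13) = 1.47 μm

copper: f(T) = +0.126·(T−10) [T≤10 °C] = -2.1168
  sulphur-dioxide contribution → 0.03377 μm/a
  chloride contribution → 0.2316 μm/a
  total first-year rate 0.2654 μm/a
Long-term exponent b (ISO 9224 Table 2, B1) = 0.667
  D(13) = 0.2654 × 13^0.667 = 0.2654 × 5.534 = 1.469 μm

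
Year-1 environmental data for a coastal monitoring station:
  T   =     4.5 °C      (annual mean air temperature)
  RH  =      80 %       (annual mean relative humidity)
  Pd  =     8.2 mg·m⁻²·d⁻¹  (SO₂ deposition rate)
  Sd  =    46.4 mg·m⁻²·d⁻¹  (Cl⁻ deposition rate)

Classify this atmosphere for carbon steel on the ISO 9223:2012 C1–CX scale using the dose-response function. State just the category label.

C3

carbon steel: temperature factor f = +0.150·(-5.5) = -0.8250
  sulphur-dioxide contribution → 11.47 μm/a
  chloride contribution → 18.47 μm/a
  total first-year rate 29.95 μm/a
Category bounds: 25…50 μm/a bracket r_corr ⇒ C3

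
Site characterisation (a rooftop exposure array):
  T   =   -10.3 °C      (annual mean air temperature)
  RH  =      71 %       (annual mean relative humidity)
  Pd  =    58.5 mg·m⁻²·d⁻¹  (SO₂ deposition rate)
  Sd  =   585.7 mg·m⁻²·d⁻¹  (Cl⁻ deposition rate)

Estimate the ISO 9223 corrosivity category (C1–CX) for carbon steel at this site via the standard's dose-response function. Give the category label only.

carbon steel: f(T) = +0.150·(T−10) [T≤10 °C] = -3.0450
  sulphur-dioxide contribution → 2.892 μm/a
  chloride contribution → 36.57 μm/a
  total first-year rate 39.47 μm/a
ISO 9223 Table 2 (carbon steel): 25 < 39.5 ≤ 50 μm/a ⇒ C3

C3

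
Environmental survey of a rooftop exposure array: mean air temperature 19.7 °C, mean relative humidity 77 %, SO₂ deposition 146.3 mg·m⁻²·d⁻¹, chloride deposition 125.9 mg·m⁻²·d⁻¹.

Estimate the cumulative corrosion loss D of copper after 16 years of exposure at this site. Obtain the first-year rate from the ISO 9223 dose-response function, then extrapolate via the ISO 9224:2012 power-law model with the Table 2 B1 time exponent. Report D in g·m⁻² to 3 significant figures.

copper: T>10 °C ⇒ hinge -0.080·(19.7−10) = -0.7760
  sulphur-dioxide contribution → 0.838 μm/a
  chloride contribution → 1.588 μm/a
  total first-year rate 2.426 μm/a
Power-law: D(16) = r_corr · 16^0.667
  D(16) = 2.426 × 16^0.667 = 2.426 × 6.355 = 15.42 μm
  Mass loss = 15.42 μm × 8.96 g/cm³ = 138.1 g·m⁻²

D(16) = 138 g·m⁻²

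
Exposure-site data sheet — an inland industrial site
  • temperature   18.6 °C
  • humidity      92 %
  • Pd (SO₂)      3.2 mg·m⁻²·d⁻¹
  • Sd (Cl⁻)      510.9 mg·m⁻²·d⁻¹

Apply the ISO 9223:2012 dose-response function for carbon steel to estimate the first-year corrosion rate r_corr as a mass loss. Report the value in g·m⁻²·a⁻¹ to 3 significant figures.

carbon steel: f(T) = -0.054·(T−10) [T>10 °C] = -0.4644
  Pd branch = 1.77·Pd^0.52·e^(0.02·RH+f) = 12.83 μm/a
  Sd branch = 0.102·Sd^0.62·e^(0.033·RH+0.04·T) = 213.5 μm/a
  sum: 12.83 + 213.5 → r_corr = 226.3 μm/a
Convert to mass loss: 226.3 μm/a × 7.85 g/cm³ = 1777 g·m⁻²·a⁻¹

r_corr = 1.78e+03 g·m⁻²·a⁻¹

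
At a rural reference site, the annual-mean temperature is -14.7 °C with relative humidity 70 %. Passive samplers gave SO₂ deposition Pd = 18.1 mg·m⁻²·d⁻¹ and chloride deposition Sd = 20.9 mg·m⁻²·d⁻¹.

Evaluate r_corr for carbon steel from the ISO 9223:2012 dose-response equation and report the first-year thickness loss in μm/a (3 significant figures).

carbon steel: f(T) = +0.150·(T−10) [T≤10 °C] = -3.7050
  SO₂ term: 1.77·18.1^0.52·exp(0.02·70-3.7050) = 0.796
  Cl⁻ term: 0.102·20.9^0.62·exp(0.033·70+0.04·-14.7) = 3.758
  r_corr = 0.796 + 3.758 = 4.554 μm/a

r_corr = 4.55 μm/a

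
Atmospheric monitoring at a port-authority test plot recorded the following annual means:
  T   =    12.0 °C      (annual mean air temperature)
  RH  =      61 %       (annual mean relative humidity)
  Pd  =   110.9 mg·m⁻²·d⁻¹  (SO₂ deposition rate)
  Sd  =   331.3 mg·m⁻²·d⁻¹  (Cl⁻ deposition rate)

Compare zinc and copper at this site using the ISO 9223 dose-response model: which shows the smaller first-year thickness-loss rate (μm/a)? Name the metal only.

zinc: T>10 °C ⇒ hinge -0.071·(12.0−10) = -0.1420
  sulphur-dioxide contribution → 1.47 μm/a
  chloride contribution → 2.16 μm/a
  ⇒ r_corr(zinc) = 3.63 μm/a
copper: temperature factor f = -0.080·(2.0) = -0.1600
  sulphur-dioxide contribution → 0.5617 μm/a
  chloride contribution → 0.7948 μm/a
  ⇒ r_corr(copper) = 1.356 μm/a
Ordering by μm/a: zinc (3.63) > copper (1.36)

copper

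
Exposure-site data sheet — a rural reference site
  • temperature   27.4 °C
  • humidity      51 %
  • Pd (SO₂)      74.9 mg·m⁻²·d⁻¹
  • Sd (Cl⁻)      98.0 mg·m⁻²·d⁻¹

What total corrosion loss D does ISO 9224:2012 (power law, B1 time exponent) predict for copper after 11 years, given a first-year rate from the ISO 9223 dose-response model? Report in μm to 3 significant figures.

copper: f(T) = -0.080·(T−10) [T>10 °C] = -1.3920
  SO₂ term: 0.0053·74.9^0.26·exp(0.059·51-1.3920) = 0.08202
  Cl⁻ term: 0.01025·98.0^0.27·exp(0.036·51+0.049·27.4) = 0.8488
  sum: 0.08202 + 0.8488 → r_corr = 0.9308 μm/a
Long-term exponent b (ISO 9224 Table 2, B1) = 0.667
  D(11) = 0.9308 × 11^0.667 = 0.9308 × 4.95 = 4.608 μm

D(11) = 4.61 μm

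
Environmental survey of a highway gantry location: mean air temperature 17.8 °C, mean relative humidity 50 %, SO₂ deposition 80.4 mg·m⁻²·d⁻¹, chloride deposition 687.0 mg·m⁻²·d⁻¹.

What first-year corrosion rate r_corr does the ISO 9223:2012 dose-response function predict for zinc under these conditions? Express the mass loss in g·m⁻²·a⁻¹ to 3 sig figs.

zinc: f(T) = -0.071·(T−10) [T>10 °C] = -0.5538
  SO₂ term: 0.0129·80.4^0.44·exp(0.046·50-0.5538) = 0.5096
  Cl⁻ term: 0.0175·687.0^0.57·exp(0.008·50+0.085·17.8) = 4.908
  r_corr = 0.5096 + 4.908 = 5.418 μm/a
Convert to mass loss: 5.418 μm/a × 7.14 g/cm³ = 38.68 g·m⁻²·a⁻¹

r_corr = 38.7 g·m⁻²·a⁻¹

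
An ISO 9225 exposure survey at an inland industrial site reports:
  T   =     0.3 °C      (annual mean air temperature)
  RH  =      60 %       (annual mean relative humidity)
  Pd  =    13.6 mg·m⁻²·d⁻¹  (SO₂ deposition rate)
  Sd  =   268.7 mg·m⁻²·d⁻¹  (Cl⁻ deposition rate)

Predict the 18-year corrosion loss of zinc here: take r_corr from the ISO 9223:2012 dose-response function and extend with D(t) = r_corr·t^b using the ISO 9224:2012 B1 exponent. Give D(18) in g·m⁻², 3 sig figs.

D(18) = 85.9 g·m⁻²

zinc: temperature factor f = +0.038·(-9.7) = -0.3686
  Pd branch = 0.0129·Pd^0.44·e^(0.046·RH+f) = 0.4445 μm/a
  Sd branch = 0.0175·Sd^0.57·e^(0.008·RH+0.085·T) = 0.7035 μm/a
  sum: 0.4445 + 0.7035 → r_corr = 1.148 μm/a
ISO 9224: D(t) = r_corr · t^b with b = 0.813 (zinc, B1)
  D(18) = 1.148 × 18^0.813 = 1.148 × 10.48 = 12.04 μm
  Mass loss = 12.04 μm × 7.14 g/cm³ = 85.94 g·m⁻²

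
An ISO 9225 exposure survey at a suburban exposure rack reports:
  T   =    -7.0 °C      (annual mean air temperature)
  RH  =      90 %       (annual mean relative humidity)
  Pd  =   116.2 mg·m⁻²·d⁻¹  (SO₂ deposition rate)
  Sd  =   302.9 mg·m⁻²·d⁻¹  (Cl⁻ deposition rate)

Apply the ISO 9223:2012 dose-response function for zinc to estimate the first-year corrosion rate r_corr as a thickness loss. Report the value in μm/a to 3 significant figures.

zinc: f(T) = +0.038·(T−10) [T≤10 °C] = -0.6460
  sulphur-dioxide contribution → 3.441 μm/a
  chloride contribution → 0.5148 μm/a
  ⇒ r_corr(zinc) = 3.956 μm/a

r_corr = 3.96 μm/a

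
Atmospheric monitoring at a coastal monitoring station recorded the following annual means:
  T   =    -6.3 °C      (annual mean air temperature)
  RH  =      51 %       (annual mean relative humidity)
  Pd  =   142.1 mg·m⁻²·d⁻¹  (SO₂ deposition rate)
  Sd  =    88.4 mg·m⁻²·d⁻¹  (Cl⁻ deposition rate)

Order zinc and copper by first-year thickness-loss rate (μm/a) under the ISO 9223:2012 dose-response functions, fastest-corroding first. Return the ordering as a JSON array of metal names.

["zinc", "copper"]

zinc: f(T) = +0.038·(T−10) [T≤10 °C] = -0.6194
  Pd branch = 0.0129·Pd^0.44·e^(0.046·RH+f) = 0.6421 μm/a
  Sd branch = 0.0175·Sd^0.57·e^(0.008·RH+0.085·T) = 0.1982 μm/a
  r_corr = 0.6421 + 0.1982 = 0.8403 μm/a
copper: T≤10 °C ⇒ hinge +0.126·(-6.3−10) = -2.0538
  SO₂ term: 0.0053·142.1^0.26·exp(0.059·51-2.0538) = 0.04998
  Sd branch = 0.01025·Sd^0.27·e^(0.036·RH+0.049·T) = 0.1583 μm/a
  r_corr = 0.04998 + 0.1583 = 0.2083 μm/a
Ordering by μm/a: zinc (0.84) > copper (0.208)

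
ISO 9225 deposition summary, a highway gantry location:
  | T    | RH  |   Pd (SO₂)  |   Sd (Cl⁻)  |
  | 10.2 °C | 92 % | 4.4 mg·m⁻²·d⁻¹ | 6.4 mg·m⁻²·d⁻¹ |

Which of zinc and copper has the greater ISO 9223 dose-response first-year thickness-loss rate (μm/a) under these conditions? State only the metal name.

copper

zinc: temperature factor f = -0.071·(0.2) = -0.0142
  SO₂ term: 0.0129·4.4^0.44·exp(0.046·92-0.0142) = 1.681
  Sd branch = 0.0175·Sd^0.57·e^(0.008·RH+0.085·T) = 0.2505 μm/a
  sum: 1.681 + 0.2505 → r_corr = 1.931 μm/a
copper: T>10 °C ⇒ hinge -0.080·(10.2−10) = -0.0160
  SO₂ term: 0.0053·4.4^0.26·exp(0.059·92-0.0160) = 1.746
  Sd branch = 0.01025·Sd^0.27·e^(0.036·RH+0.049·T) = 0.7653 μm/a
  sum: 1.746 + 0.7653 → r_corr = 2.511 μm/a
Ordering by μm/a: copper (2.51) > zinc (1.93)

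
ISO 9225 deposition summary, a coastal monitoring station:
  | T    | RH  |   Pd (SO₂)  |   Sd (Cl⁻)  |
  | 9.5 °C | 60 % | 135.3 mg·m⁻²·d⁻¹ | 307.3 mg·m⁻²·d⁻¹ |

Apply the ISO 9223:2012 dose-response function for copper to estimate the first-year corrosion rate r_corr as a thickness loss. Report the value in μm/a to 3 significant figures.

copper: temperature factor f = +0.126·(-0.5) = -0.0630
  sulphur-dioxide contribution → 0.6144 μm/a
  chloride contribution → 0.6647 μm/a
  total first-year rate 1.279 μm/a

r_corr = 1.28 μm/a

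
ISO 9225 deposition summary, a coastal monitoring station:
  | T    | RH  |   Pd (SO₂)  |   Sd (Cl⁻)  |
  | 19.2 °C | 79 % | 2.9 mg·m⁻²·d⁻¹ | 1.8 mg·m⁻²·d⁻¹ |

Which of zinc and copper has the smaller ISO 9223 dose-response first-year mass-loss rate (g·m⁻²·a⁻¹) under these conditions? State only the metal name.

zinc: f(T) = -0.071·(T−10) [T>10 °C] = -0.6532
  Pd branch = 0.0129·Pd^0.44·e^(0.046·RH+f) = 0.4061 μm/a
  Sd branch = 0.0175·Sd^0.57·e^(0.008·RH+0.085·T) = 0.2354 μm/a
  sum: 0.4061 + 0.2354 → r_corr = 0.6414 μm/a
  mass loss = 0.6414 μm/a × 7.14 g/cm³ = 4.58 g·m⁻²·a⁻¹
copper: T>10 °C ⇒ hinge -0.080·(19.2−10) = -0.7360
  SO₂ term: 0.0053·2.9^0.26·exp(0.059·79-0.7360) = 0.3541
  Cl⁻ term: 0.01025·1.8^0.27·exp(0.036·79+0.049·19.2) = 0.5289
  r_corr = 0.3541 + 0.5289 = 0.883 μm/a
  mass loss = 0.883 μm/a × 8.96 g/cm³ = 7.911 g·m⁻²·a⁻¹
Ordering by g·m⁻²·a⁻¹: copper (7.91) > zinc (4.58)

zinc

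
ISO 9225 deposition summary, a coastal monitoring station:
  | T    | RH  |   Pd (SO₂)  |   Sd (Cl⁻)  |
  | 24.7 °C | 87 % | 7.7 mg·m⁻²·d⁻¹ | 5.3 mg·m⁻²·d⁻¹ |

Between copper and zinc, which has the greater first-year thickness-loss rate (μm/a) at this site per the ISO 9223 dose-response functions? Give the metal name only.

copper: temperature factor f = -0.080·(14.7) = -1.1760
  Pd branch = 0.0053·Pd^0.26·e^(0.059·RH+f) = 0.4713 μm/a
  Sd branch = 0.01025·Sd^0.27·e^(0.036·RH+0.049·T) = 1.236 μm/a
  r_corr = 0.4713 + 1.236 = 1.708 μm/a
zinc: temperature factor f = -0.071·(14.7) = -1.0437
  Pd branch = 0.0129·Pd^0.44·e^(0.046·RH+f) = 0.6101 μm/a
  Cl⁻ term: 0.0175·5.3^0.57·exp(0.008·87+0.085·24.7) = 0.7412
  sum: 0.6101 + 0.7412 → r_corr = 1.351 μm/a
Ordering by μm/a: copper (1.71) > zinc (1.35)

copper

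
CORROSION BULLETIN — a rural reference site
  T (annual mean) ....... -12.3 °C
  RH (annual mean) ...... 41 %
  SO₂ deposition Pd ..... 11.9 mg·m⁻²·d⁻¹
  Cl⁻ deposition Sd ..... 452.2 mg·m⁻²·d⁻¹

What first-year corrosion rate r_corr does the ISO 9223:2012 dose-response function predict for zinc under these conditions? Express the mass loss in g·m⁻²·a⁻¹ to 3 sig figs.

zinc: temperature factor f = +0.038·(-22.3) = -0.8474
  sulphur-dioxide contribution → 0.1084 μm/a
  chloride contribution → 0.2786 μm/a
  ⇒ r_corr(zinc) = 0.387 μm/a
Convert to mass loss: 0.387 μm/a × 7.14 g/cm³ = 2.763 g·m⁻²·a⁻¹

r_corr = 2.76 g·m⁻²·a⁻¹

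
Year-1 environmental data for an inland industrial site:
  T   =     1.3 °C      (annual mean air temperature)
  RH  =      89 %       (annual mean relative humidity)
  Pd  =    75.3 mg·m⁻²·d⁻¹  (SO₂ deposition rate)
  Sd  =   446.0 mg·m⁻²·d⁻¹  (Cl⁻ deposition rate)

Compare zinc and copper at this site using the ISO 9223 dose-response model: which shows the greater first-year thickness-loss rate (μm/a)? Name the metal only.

zinc: T≤10 °C ⇒ hinge +0.038·(1.3−10) = -0.3306
  sulphur-dioxide contribution → 3.722 μm/a
  chloride contribution → 1.289 μm/a
  total first-year rate 5.012 μm/a
copper: f(T) = +0.126·(T−10) [T≤10 °C] = -1.0962
  sulphur-dioxide contribution → 1.039 μm/a
  chloride contribution → 1.397 μm/a
  ⇒ r_corr(copper) = 2.436 μm/a
Ordering by μm/a: zinc (5.01) > copper (2.44)

zinc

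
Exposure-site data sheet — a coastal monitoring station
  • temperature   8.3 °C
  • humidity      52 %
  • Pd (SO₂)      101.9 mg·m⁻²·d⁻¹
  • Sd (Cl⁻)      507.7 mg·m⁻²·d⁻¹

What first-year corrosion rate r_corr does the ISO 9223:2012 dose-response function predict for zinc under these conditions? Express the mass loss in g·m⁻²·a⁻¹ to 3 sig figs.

zinc: T≤10 °C ⇒ hinge +0.038·(8.3−10) = -0.0646
  Pd branch = 0.0129·Pd^0.44·e^(0.046·RH+f) = 1.011 μm/a
  Cl⁻ term: 0.0175·507.7^0.57·exp(0.008·52+0.085·8.3) = 1.872
  sum: 1.011 + 1.872 → r_corr = 2.883 μm/a
Convert to mass loss: 2.883 μm/a × 7.14 g/cm³ = 20.59 g·m⁻²·a⁻¹

r_corr = 20.6 g·m⁻²·a⁻¹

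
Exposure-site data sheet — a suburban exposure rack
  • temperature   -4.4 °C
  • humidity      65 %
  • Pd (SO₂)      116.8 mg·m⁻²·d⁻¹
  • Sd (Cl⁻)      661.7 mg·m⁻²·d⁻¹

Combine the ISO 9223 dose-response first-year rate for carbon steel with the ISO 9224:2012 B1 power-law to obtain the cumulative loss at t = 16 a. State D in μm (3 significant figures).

carbon steel: temperature factor f = +0.150·(-14.4) = -2.1600
  Pd branch = 1.77·Pd^0.52·e^(0.02·RH+f) = 8.903 μm/a
  Cl⁻ term: 0.102·661.7^0.62·exp(0.033·65+0.04·-4.4) = 40.98
  sum: 8.903 + 40.98 → r_corr = 49.88 μm/a
ISO 9224: D(t) = r_corr · t^b with b = 0.523 (carbon steel, B1)
  D(16) = 49.88 × 16^0.523 = 49.88 × 4.263 = 212.7 μm

D(16) = 213 μm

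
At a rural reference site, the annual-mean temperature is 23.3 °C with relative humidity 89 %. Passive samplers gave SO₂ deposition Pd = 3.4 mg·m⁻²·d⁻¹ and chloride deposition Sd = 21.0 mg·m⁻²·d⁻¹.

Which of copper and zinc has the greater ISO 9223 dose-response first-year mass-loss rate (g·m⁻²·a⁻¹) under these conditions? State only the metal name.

copper

copper: T>10 °C ⇒ hinge -0.080·(23.3−10) = -1.0640
  SO₂ term: 0.0053·3.4^0.26·exp(0.059·89-1.0640) = 0.4796
  Sd branch = 0.01025·Sd^0.27·e^(0.036·RH+0.049·T) = 1.799 μm/a
  r_corr = 0.4796 + 1.799 = 2.279 μm/a
  mass loss = 2.279 μm/a × 8.96 g/cm³ = 20.42 g·m⁻²·a⁻¹
zinc: T>10 °C ⇒ hinge -0.071·(23.3−10) = -0.9443
  SO₂ term: 0.0129·3.4^0.44·exp(0.046·89-0.9443) = 0.5156
  Sd branch = 0.0175·Sd^0.57·e^(0.008·RH+0.085·T) = 1.466 μm/a
  sum: 0.5156 + 1.466 → r_corr = 1.981 μm/a
  mass loss = 1.981 μm/a × 7.14 g/cm³ = 14.15 g·m⁻²·a⁻¹
Ordering by g·m⁻²·a⁻¹: copper (20.4) > zinc (14.1)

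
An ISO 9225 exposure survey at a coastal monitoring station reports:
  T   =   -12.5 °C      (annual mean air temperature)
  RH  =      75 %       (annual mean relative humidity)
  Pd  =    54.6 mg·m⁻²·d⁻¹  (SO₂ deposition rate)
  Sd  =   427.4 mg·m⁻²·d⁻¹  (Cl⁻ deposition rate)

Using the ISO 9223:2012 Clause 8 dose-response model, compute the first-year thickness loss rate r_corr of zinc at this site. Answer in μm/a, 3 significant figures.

r_corr = 1.35 μm/a

zinc: f(T) = +0.038·(T−10) [T≤10 °C] = -0.8550
  Pd branch = 0.0129·Pd^0.44·e^(0.046·RH+f) = 1.004 μm/a
  Cl⁻ term: 0.0175·427.4^0.57·exp(0.008·75+0.085·-12.5) = 0.3481
  sum: 1.004 + 0.3481 → r_corr = 1.353 μm/a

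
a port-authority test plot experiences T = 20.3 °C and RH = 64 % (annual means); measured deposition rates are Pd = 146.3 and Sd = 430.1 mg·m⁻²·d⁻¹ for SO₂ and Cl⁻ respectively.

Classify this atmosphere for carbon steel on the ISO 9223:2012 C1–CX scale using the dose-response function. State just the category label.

carbon steel: f(T) = -0.054·(T−10) [T>10 °C] = -0.5562
  sulphur-dioxide contribution → 48.78 μm/a
  chloride contribution → 81.52 μm/a
  total first-year rate 130.3 μm/a
130 μm/a falls in (80, 200] for carbon steel → category C5

C5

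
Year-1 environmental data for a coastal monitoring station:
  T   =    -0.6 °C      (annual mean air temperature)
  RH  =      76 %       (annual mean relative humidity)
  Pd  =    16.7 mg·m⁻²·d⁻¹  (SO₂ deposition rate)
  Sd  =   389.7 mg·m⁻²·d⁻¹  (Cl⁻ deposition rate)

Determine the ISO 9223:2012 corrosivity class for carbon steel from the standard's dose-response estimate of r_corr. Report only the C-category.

C4

carbon steel: T≤10 °C ⇒ hinge +0.150·(-0.6−10) = -1.5900
  sulphur-dioxide contribution → 7.135 μm/a
  chloride contribution → 49.39 μm/a
  total first-year rate 56.53 μm/a
56.5 μm/a falls in (50, 80] for carbon steel → category C4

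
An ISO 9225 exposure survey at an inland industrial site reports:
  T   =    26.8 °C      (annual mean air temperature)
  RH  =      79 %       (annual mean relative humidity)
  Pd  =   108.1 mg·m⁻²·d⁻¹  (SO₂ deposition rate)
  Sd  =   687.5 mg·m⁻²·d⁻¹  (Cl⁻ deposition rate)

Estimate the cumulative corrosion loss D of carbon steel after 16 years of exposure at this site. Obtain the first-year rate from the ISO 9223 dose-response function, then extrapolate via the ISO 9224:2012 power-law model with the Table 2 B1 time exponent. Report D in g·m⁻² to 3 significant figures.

D(16) = 9.09e+03 g·m⁻²

carbon steel: temperature factor f = -0.054·(16.8) = -0.9072
  SO₂ term: 1.77·108.1^0.52·exp(0.02·79-0.9072) = 39.61
  Cl⁻ term: 0.102·687.5^0.62·exp(0.033·79+0.04·26.8) = 232
  r_corr = 39.61 + 232 = 271.6 μm/a
ISO 9224: D(t) = r_corr · t^b with b = 0.523 (carbon steel, B1)
  D(16) = 271.6 × 16^0.523 = 271.6 × 4.263 = 1158 μm
  Mass loss = 1158 μm × 7.85 g/cm³ = 9090 g·m⁻²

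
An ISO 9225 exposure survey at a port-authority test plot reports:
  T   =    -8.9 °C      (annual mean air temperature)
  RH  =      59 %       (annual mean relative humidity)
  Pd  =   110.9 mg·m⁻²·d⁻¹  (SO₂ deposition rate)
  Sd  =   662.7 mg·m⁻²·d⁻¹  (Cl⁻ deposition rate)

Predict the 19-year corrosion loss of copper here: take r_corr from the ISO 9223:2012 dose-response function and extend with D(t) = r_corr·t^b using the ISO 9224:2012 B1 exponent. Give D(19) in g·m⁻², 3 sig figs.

copper: f(T) = +0.126·(T−10) [T≤10 °C] = -2.3814
  sulphur-dioxide contribution → 0.05414 μm/a
  chloride contribution → 0.3203 μm/a
  total first-year rate 0.3744 μm/a
ISO 9224: D(t) = r_corr · t^b with b = 0.667 (copper, B1)
  D(19) = 0.3744 × 19^0.667 = 0.3744 × 7.127 = 2.669 μm
  Mass loss = 2.669 μm × 8.96 g/cm³ = 23.91 g·m⁻²

D(19) = 23.9 g·m⁻²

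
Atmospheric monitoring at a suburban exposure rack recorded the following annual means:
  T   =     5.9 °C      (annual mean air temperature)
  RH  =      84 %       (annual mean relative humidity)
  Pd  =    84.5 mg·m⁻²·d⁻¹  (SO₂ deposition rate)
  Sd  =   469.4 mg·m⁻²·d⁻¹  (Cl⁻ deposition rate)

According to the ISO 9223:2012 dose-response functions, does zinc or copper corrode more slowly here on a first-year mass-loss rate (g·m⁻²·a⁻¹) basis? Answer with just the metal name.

copper

zinc: temperature factor f = +0.038·(-4.1) = -0.1558
  SO₂ term: 0.0129·84.5^0.44·exp(0.046·84-0.1558) = 3.706
  Cl⁻ term: 0.0175·469.4^0.57·exp(0.008·84+0.085·5.9) = 1.886
  sum: 3.706 + 1.886 → r_corr = 5.591 μm/a
  mass loss = 5.591 μm/a × 7.14 g/cm³ = 39.92 g·m⁻²·a⁻¹
copper: f(T) = +0.126·(T−10) [T≤10 °C] = -0.5166
  Pd branch = 0.0053·Pd^0.26·e^(0.059·RH+f) = 1.423 μm/a
  Cl⁻ term: 0.01025·469.4^0.27·exp(0.036·84+0.049·5.9) = 1.482
  r_corr = 1.423 + 1.482 = 2.905 μm/a
  mass loss = 2.905 μm/a × 8.96 g/cm³ = 26.03 g·m⁻²·a⁻¹
Ordering by g·m⁻²·a⁻¹: zinc (39.9) > copper (26)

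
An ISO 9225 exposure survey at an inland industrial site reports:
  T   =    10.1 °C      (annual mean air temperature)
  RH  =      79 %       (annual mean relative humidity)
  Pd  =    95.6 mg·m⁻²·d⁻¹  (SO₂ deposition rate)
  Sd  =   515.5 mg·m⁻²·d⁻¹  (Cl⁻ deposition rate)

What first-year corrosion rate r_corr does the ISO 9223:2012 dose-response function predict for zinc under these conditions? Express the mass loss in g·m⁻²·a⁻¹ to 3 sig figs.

zinc: f(T) = -0.071·(T−10) [T>10 °C] = -0.0071
  Pd branch = 0.0129·Pd^0.44·e^(0.046·RH+f) = 3.607 μm/a
  Cl⁻ term: 0.0175·515.5^0.57·exp(0.008·79+0.085·10.1) = 2.731
  sum: 3.607 + 2.731 → r_corr = 6.338 μm/a
Convert to mass loss: 6.338 μm/a × 7.14 g/cm³ = 45.25 g·m⁻²·a⁻¹

r_corr = 45.3 g·m⁻²·a⁻¹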